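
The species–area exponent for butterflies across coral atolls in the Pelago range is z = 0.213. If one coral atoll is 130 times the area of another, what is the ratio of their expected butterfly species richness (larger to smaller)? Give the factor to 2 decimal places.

S₂/S₁ = (A₂/A₁)^z = 130^0.213
ln(S₂/S₁) = 0.213 × ln 130 = 0.213 × 4.8675 = 1.0368
S₂/S₁ = e^1.0368 ≈ 2.82

2.82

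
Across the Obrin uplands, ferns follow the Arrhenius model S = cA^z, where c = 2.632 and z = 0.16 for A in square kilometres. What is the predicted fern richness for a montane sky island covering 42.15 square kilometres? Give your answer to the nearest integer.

S = 2.632 × 42.15^0.16 = 2.632 × 1.82 ≈ 4.789

5 species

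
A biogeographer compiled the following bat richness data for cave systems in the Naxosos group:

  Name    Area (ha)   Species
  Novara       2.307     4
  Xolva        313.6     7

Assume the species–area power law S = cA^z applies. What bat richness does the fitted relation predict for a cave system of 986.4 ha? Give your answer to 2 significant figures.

z = ln(7/4) / ln(313.6/2.307) = 0.5596 / 4.9122 = 0.1139
c = 4 / 2.307^0.1139 = 4 / 1.1 = 3.637
S₃ = 3.637 × 986.4^0.1139 = 3.637 × 2.193 ≈ 7.976

8.0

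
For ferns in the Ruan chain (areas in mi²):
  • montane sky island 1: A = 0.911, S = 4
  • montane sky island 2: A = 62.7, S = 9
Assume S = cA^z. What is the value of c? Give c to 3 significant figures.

z = ln(S₂/S₁) / ln(A₂/A₁) = ln(9/4) / ln(62.7/0.911) = 0.8109 / 4.2316 = 0.1916
c = S₁ / A₁^z = 4 / 0.911^0.1916 = 4 / 0.9823 = 4.072

4.07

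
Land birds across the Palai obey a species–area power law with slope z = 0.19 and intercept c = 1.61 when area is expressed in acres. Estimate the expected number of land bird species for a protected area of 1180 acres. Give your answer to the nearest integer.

S = 1.61 × 1180^0.19
ln S = ln 1.61 + 0.19 × ln 1180 = 0.4762 + 0.19 × 7.0733 = 1.8202
S = e^1.8202 ≈ 6.173

6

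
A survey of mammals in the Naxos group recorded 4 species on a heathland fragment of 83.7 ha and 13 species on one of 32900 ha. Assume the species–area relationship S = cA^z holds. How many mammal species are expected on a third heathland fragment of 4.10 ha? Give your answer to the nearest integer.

z = ln(13/4) / ln(32900/83.7) = 1.1787 / 5.9740 = 0.1973
c = 4 / 83.7^0.1973 = 4 / 2.395 = 1.67
S₃ = 1.67 × 4.1^0.1973 = 1.67 × 1.321 ≈ 2.206

2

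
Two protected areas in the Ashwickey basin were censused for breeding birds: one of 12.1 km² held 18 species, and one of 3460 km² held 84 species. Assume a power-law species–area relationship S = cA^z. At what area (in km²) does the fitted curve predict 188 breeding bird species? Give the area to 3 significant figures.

66600 km²

z = ln(84/18) / ln(3460/12.1) = 1.5404 / 5.6558 = 0.2724
c = 18 / 12.1^0.2724 = 18 / 1.972 = 9.128
A = (188/9.128)^(1/0.2724) ⇒ ln A = ln(20.6)/0.2724 = 11.1069
A = e^11.1069 ≈ 66630 km²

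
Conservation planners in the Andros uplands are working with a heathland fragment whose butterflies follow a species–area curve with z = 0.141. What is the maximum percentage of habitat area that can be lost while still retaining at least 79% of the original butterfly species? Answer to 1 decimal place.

Need (A_new/A_old)^0.141 = 0.79, so A_new/A_old = 0.79^(1/0.141) = 0.79^7.092
ln(A_new/A_old) = ln 0.79 / 0.141 = -0.2357 / 0.141 = -1.6718
A_new/A_old = e^-1.6718 ≈ 0.1879
Fraction that can be lost = 1 − 0.1879 = 0.8121

81.2%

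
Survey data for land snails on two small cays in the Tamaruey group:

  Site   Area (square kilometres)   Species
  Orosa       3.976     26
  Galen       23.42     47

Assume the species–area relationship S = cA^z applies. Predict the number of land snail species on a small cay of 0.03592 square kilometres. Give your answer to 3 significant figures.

5.40

z = ln(47/26) / ln(23.42/3.976) = 0.5921 / 1.7733 = 0.3339
c = 26 / 3.976^0.3339 = 26 / 1.585 = 16.4
S₃ = 16.4 × 0.03592^0.3339 = 16.4 × 0.3294 ≈ 5.401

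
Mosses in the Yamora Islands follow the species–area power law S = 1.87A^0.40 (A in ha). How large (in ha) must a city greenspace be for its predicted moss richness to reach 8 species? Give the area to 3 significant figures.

8 = 1.87 × A^0.4  ⇒  A^0.4 = 8/1.87 = 4.278
ln A = ln(4.278) / 0.4 = 1.4535 / 0.4 = 3.6338
A = e^3.6338 ≈ 37.85 ha

37.9 ha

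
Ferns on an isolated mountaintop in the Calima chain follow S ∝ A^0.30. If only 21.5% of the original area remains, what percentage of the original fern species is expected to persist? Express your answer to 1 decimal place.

S_new/S_old = (A_new/A_old)^z = 0.215^0.3
= exp(0.3 × ln 0.215) = exp(0.3 × -1.5371) = exp(-0.4611) ≈ 0.6306

63.1%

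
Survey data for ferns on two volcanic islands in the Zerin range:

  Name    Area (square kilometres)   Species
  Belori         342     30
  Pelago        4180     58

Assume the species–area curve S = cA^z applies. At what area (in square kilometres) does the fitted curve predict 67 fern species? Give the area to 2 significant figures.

7200 square kilometres

z = ln(58/30) / ln(4180/342) = 0.6592 / 2.5033 = 0.2634
c = 30 / 342^0.2634 = 30 / 4.649 = 6.453
A = (67/6.453)^(1/0.2634) ⇒ ln A = ln(10.38)/0.2634 = 8.8858
A = e^8.8858 ≈ 7229 square kilometres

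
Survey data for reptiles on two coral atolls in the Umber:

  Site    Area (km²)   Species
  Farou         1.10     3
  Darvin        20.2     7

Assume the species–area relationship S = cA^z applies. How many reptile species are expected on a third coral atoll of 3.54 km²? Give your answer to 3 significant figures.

4.22

z = ln(7/3) / ln(20.2/1.1) = 0.8473 / 2.9104 = 0.2911
c = 3 / 1.1^0.2911 = 3 / 1.028 = 2.918
S₃ = 2.918 × 3.54^0.2911 = 2.918 × 1.445 ≈ 4.216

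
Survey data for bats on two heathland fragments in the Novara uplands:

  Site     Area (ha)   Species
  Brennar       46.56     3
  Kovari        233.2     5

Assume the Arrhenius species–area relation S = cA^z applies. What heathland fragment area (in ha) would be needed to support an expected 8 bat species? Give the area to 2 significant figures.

1000 ha

z = ln(5/3) / ln(233.2/46.56) = 0.5108 / 1.6112 = 0.3171
c = 3 / 46.56^0.3171 = 3 / 3.38 = 0.8877
A = (8/0.8877)^(1/0.3171) ⇒ ln A = ln(9.012)/0.3171 = 6.9343
A = e^6.9343 ≈ 1027 ha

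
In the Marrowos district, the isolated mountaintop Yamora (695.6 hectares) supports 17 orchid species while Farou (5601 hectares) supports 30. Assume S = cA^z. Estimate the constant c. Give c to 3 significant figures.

z = ln(S₂/S₁) / ln(A₂/A₁) = ln(30/17) / ln(5601/695.6) = 0.5680 / 2.0859 = 0.2723
c = S₁ / A₁^z = 17 / 695.6^0.2723 = 17 / 5.942 = 2.861

2.86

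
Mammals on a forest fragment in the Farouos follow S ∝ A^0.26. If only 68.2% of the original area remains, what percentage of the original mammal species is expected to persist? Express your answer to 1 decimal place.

S_new/S_old = (A_new/A_old)^z = 0.682^0.26
= exp(0.26 × ln 0.682) = exp(0.26 × -0.3827) = exp(-0.0995) ≈ 0.9053

90.5%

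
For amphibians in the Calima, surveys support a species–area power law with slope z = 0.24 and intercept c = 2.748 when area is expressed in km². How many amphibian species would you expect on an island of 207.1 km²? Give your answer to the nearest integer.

S = 2.748 × 207.1^0.24
ln S = ln 2.748 + 0.24 × ln 207.1 = 1.0109 + 0.24 × 5.3332 = 2.2908
S = e^2.2908 ≈ 9.883

10 species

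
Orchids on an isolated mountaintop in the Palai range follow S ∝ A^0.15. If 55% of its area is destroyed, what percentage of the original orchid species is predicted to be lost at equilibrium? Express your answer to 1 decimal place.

11.3%

S_new/S_old = (A_new/A_old)^z = 0.45^0.15
= exp(0.15 × ln 0.45) = exp(0.15 × -0.7985) = exp(-0.1198) ≈ 0.8871
Fraction lost = 1 − 0.8871 = 0.1129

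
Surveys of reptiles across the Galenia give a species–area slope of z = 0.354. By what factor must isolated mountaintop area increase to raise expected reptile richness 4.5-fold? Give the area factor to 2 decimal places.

70.02

(A₂/A₁)^0.354 = 4.5, so A₂/A₁ = 4.5^(1/0.354) = 4.5^2.825
ln(A₂/A₁) = ln 4.5 / 0.354 = 1.5041 / 0.354 = 4.2488
A₂/A₁ = e^4.2488 ≈ 70.02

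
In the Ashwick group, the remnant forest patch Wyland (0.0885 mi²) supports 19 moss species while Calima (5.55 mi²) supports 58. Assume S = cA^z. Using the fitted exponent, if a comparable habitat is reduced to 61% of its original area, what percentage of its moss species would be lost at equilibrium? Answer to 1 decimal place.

z = ln(58/19) / ln(5.55/0.0885) = 1.1160 / 4.1386 = 0.2697
S_new/S_old = (A_new/A_old)^z = 0.61^0.2697 = exp(0.2697 × -0.4943) = 0.8752
Fraction lost = 1 − 0.8752 = 0.1248

12.5%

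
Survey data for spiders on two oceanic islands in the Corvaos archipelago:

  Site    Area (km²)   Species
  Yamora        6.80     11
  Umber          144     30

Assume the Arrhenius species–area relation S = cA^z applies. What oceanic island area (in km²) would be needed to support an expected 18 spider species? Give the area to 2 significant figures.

z = ln(30/11) / ln(144/6.8) = 1.0033 / 3.0529 = 0.3286
c = 11 / 6.8^0.3286 = 11 / 1.878 = 5.859
A = (18/5.859)^(1/0.3286) ⇒ ln A = ln(3.072)/0.3286 = 3.4155
A = e^3.4155 ≈ 30.43 km²

30 km²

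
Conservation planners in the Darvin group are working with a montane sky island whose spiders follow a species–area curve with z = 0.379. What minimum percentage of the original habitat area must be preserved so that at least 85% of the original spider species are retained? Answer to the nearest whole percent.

Need (A_new/A_old)^0.379 = 0.85, so A_new/A_old = 0.85^(1/0.379) = 0.85^2.639
ln(A_new/A_old) = ln 0.85 / 0.379 = -0.1625 / 0.379 = -0.4288
A_new/A_old = e^-0.4288 ≈ 0.6513

65%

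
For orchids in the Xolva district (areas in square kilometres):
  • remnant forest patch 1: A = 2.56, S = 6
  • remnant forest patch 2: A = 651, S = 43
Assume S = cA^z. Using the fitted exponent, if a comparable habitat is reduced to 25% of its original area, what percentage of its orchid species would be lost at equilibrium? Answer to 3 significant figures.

z = ln(43/6) / ln(651/2.56) = 1.9694 / 5.5385 = 0.3556
S_new/S_old = (A_new/A_old)^z = 0.25^0.3556 = exp(0.3556 × -1.3863) = 0.6108
Fraction lost = 1 − 0.6108 = 0.3892

38.9%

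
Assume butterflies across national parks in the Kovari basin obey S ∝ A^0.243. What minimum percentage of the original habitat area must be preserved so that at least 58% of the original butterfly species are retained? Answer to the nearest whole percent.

Need (A_new/A_old)^0.243 = 0.58, so A_new/A_old = 0.58^(1/0.243) = 0.58^4.115
ln(A_new/A_old) = ln 0.58 / 0.243 = -0.5447 / 0.243 = -2.2417
A_new/A_old = e^-2.2417 ≈ 0.1063

11%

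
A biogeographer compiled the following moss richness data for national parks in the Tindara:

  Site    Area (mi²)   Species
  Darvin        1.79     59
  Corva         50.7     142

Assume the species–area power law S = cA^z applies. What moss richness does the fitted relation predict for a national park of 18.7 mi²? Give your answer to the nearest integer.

109

z = ln(142/59) / ln(50.7/1.79) = 0.8783 / 3.3437 = 0.2627
c = 59 / 1.79^0.2627 = 59 / 1.165 = 50.63
S₃ = 50.63 × 18.7^0.2627 = 50.63 × 2.158 ≈ 109.3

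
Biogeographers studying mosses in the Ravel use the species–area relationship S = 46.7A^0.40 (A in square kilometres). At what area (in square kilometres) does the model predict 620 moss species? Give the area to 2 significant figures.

640 square kilometres

620 = 46.7 × A^0.4  ⇒  A^0.4 = 620/46.7 = 13.28
ln A = ln(13.28) / 0.4 = 2.5860 / 0.4 = 6.4649
A = e^6.4649 ≈ 642.2 square kilometres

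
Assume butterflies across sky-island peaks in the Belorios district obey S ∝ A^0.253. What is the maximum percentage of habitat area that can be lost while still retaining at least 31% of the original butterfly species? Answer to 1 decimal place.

Need (A_new/A_old)^0.253 = 0.31, so A_new/A_old = 0.31^(1/0.253) = 0.31^3.953
ln(A_new/A_old) = ln 0.31 / 0.253 = -1.1712 / 0.253 = -4.6292
A_new/A_old = e^-4.6292 ≈ 0.009763
Fraction that can be lost = 1 − 0.009763 = 0.9902

99.0%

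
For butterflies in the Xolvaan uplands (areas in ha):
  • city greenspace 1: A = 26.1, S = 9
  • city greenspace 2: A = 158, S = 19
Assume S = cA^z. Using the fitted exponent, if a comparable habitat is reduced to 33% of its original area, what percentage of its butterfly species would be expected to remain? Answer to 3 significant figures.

z = ln(19/9) / ln(158/26.1) = 0.7472 / 1.8007 = 0.4150
S_new/S_old = (A_new/A_old)^z = 0.33^0.4150 = exp(0.4150 × -1.1087) = 0.6312

63.1%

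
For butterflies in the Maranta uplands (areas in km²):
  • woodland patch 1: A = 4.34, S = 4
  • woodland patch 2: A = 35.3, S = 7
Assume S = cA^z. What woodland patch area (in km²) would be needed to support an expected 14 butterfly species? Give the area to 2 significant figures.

z = ln(7/4) / ln(35.3/4.34) = 0.5596 / 2.0960 = 0.2670
c = 4 / 4.34^0.2670 = 4 / 1.48 = 2.703
A = (14/2.703)^(1/0.2670) ⇒ ln A = ln(5.179)/0.2670 = 6.1600
A = e^6.1600 ≈ 473.4 km²

470 km²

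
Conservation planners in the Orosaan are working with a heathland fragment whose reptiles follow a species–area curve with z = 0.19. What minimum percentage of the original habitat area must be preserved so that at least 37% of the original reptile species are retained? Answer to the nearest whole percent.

Need (A_new/A_old)^0.19 = 0.37, so A_new/A_old = 0.37^(1/0.19) = 0.37^5.263
ln(A_new/A_old) = ln 0.37 / 0.19 = -0.9943 / 0.19 = -5.2329
A_new/A_old = e^-5.2329 ≈ 0.005338

1%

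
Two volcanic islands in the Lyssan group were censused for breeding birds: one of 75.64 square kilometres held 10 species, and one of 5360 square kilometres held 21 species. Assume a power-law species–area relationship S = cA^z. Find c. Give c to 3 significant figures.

4.71

z = ln(S₂/S₁) / ln(A₂/A₁) = ln(21/10) / ln(5360/75.64) = 0.7419 / 4.2607 = 0.1741
c = S₁ / A₁^z = 10 / 75.64^0.1741 = 10 / 2.124 = 4.708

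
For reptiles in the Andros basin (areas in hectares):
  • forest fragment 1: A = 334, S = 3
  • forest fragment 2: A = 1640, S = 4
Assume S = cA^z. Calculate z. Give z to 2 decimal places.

Taking logs: ln S = ln c + z ln A, so z = (ln S₂ − ln S₁)/(ln A₂ − ln A₁).
z = ln(4/3) / ln(1640/334) = ln(1.333) / ln(4.91) = 0.2877 / 1.5913 = 0.1808

0.18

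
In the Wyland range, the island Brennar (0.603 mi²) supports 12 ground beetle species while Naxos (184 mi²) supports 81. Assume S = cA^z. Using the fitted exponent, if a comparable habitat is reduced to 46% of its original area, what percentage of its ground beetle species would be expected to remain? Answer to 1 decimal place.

z = ln(81/12) / ln(184/0.603) = 1.9095 / 5.7208 = 0.3338
S_new/S_old = (A_new/A_old)^z = 0.46^0.3338 = exp(0.3338 × -0.7765) = 0.7717

77.2%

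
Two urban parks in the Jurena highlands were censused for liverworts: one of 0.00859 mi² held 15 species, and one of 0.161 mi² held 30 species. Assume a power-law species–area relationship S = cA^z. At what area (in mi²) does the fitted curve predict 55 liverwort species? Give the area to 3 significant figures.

z = ln(30/15) / ln(0.161/0.00859) = 0.6931 / 2.9308 = 0.2365
c = 15 / 0.00859^0.2365 = 15 / 0.3246 = 46.21
A = (55/46.21)^(1/0.2365) ⇒ ln A = ln(1.19)/0.2365 = 0.7365
A = e^0.7365 ≈ 2.089 mi²

2.09 mi²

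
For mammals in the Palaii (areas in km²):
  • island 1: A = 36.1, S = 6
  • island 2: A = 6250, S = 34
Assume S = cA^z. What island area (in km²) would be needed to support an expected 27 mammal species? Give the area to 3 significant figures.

z = ln(34/6) / ln(6250/36.1) = 1.7346 / 5.1540 = 0.3366
c = 6 / 36.1^0.3366 = 6 / 3.343 = 1.795
A = (27/1.795)^(1/0.3366) ⇒ ln A = ln(15.05)/0.3366 = 8.0554
A = e^8.0554 ≈ 3151 km²

3150 km²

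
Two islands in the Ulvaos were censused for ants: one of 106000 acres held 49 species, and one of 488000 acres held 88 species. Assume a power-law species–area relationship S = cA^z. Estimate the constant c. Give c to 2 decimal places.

0.58

z = ln(S₂/S₁) / ln(A₂/A₁) = ln(88/49) / ln(488000/106000) = 0.5855 / 1.5269 = 0.3835
c = S₁ / A₁^z = 49 / 106000^0.3835 = 49 / 84.54 = 0.5796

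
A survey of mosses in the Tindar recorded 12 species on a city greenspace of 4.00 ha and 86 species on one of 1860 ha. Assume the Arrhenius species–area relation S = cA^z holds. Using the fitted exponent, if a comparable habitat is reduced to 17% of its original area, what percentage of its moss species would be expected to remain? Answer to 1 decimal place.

z = ln(86/12) / ln(1860/4) = 1.9694 / 6.1420 = 0.3206
S_new/S_old = (A_new/A_old)^z = 0.17^0.3206 = exp(0.3206 × -1.7720) = 0.5666

56.7%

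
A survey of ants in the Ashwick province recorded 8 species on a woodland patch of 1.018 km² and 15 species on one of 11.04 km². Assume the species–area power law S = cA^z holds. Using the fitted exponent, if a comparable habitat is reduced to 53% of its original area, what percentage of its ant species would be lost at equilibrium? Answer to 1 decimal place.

z = ln(15/8) / ln(11.04/1.018) = 0.6286 / 2.3837 = 0.2637
S_new/S_old = (A_new/A_old)^z = 0.53^0.2637 = exp(0.2637 × -0.6349) = 0.8458
Fraction lost = 1 − 0.8458 = 0.1542

15.4%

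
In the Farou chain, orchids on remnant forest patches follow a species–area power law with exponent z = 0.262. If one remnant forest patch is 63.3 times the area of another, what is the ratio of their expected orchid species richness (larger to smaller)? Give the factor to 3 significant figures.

2.96

S₂/S₁ = (A₂/A₁)^z = 63.3^0.262
ln(S₂/S₁) = 0.262 × ln 63.3 = 0.262 × 4.1479 = 1.0867
S₂/S₁ = e^1.0867 ≈ 2.965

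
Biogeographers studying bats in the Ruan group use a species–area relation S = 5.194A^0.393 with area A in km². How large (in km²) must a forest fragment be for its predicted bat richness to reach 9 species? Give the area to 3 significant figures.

4.05 km²

9 = 5.194 × A^0.393  ⇒  A^0.393 = 9/5.194 = 1.733
ln A = ln(1.733) / 0.393 = 0.5497 / 0.393 = 1.3988
A = e^1.3988 ≈ 4.05 km²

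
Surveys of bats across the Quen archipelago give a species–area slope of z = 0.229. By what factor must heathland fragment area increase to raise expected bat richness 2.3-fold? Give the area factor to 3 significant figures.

(A₂/A₁)^0.229 = 2.3, so A₂/A₁ = 2.3^(1/0.229) = 2.3^4.367
ln(A₂/A₁) = ln 2.3 / 0.229 = 0.8329 / 0.229 = 3.6372
A₂/A₁ = e^3.6372 ≈ 37.98

38.0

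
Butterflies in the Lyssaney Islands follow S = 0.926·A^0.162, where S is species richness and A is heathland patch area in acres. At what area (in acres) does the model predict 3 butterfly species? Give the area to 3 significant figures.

1420 acres

3 = 0.926 × A^0.162  ⇒  A^0.162 = 3/0.926 = 3.24
ln A = ln(3.24) / 0.162 = 1.1755 / 0.162 = 7.2561
A = e^7.2561 ≈ 1417 acres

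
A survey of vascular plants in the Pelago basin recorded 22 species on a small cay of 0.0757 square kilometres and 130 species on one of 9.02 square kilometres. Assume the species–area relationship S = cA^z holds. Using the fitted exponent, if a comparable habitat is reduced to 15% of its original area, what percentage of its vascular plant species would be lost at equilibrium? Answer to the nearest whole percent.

z = ln(130/22) / ln(9.02/0.0757) = 1.7765 / 4.7804 = 0.3716
S_new/S_old = (A_new/A_old)^z = 0.15^0.3716 = exp(0.3716 × -1.8971) = 0.4941
Fraction lost = 1 − 0.4941 = 0.5059

51%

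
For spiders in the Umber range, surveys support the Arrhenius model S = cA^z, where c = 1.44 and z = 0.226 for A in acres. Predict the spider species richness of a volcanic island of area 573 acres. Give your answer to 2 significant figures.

6.0

S = 1.44 × 573^0.226 = 1.44 × 4.201 ≈ 6.049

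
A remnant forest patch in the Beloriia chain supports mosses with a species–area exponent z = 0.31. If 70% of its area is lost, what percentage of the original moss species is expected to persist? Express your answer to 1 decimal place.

S_new/S_old = (A_new/A_old)^z = 0.3^0.31
= exp(0.31 × ln 0.3) = exp(0.31 × -1.2040) = exp(-0.3732) ≈ 0.6885

68.9%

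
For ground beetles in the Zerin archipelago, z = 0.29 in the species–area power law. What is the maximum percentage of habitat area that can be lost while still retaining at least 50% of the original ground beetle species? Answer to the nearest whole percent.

Need (A_new/A_old)^0.29 = 0.5, so A_new/A_old = 0.5^(1/0.29) = 0.5^3.448
ln(A_new/A_old) = ln 0.5 / 0.29 = -0.6931 / 0.29 = -2.3902
A_new/A_old = e^-2.3902 ≈ 0.09161
Fraction that can be lost = 1 − 0.09161 = 0.9084

91%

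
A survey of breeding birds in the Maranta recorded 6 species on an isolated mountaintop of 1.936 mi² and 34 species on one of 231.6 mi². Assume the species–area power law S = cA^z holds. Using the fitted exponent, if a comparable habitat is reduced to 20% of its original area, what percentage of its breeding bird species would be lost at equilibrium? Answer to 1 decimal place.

z = ln(34/6) / ln(231.6/1.936) = 1.7346 / 4.7844 = 0.3626
S_new/S_old = (A_new/A_old)^z = 0.2^0.3626 = exp(0.3626 × -1.6094) = 0.5579
Fraction lost = 1 − 0.5579 = 0.4421

44.2%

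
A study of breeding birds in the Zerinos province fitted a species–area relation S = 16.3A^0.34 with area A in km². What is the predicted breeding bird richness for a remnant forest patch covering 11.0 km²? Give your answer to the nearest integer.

37

S = 16.3 × 11^0.34
ln S = ln 16.3 + 0.34 × ln 11 = 2.7912 + 0.34 × 2.3979 = 3.6064
S = e^3.6064 ≈ 36.84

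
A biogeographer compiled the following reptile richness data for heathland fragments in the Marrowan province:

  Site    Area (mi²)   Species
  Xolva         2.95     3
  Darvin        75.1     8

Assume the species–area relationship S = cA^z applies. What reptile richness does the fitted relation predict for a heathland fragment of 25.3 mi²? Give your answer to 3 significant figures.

z = ln(8/3) / ln(75.1/2.95) = 0.9808 / 3.2370 = 0.3030
c = 3 / 2.95^0.3030 = 3 / 1.388 = 2.162
S₃ = 2.162 × 25.3^0.3030 = 2.162 × 2.662 ≈ 5.753

5.75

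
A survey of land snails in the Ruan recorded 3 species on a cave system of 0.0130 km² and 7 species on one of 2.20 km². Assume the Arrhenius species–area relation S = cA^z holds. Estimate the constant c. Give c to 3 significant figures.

6.15

z = ln(S₂/S₁) / ln(A₂/A₁) = ln(7/3) / ln(2.2/0.013) = 0.8473 / 5.1313 = 0.1651
c = S₁ / A₁^z = 3 / 0.013^0.1651 = 3 / 0.4882 = 6.145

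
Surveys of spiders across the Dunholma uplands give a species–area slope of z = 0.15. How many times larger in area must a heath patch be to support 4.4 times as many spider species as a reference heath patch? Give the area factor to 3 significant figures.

(A₂/A₁)^0.15 = 4.4, so A₂/A₁ = 4.4^(1/0.15) = 4.4^6.667
ln(A₂/A₁) = ln 4.4 / 0.15 = 1.4816 / 0.15 = 9.8774
A₂/A₁ = e^9.8774 ≈ 19484

19500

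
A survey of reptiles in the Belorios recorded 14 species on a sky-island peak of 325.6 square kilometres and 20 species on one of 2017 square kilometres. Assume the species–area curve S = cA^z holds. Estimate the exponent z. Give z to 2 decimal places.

0.20

Taking logs: ln S = ln c + z ln A, so z = (ln S₂ − ln S₁)/(ln A₂ − ln A₁).
z = ln(20/14) / ln(2017/325.6) = ln(1.429) / ln(6.195) = 0.3567 / 1.8237 = 0.1956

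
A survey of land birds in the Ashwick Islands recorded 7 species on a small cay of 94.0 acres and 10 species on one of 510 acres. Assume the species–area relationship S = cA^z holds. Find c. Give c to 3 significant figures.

2.68

z = ln(S₂/S₁) / ln(A₂/A₁) = ln(10/7) / ln(510/94) = 0.3567 / 1.6911 = 0.2109
c = S₁ / A₁^z = 7 / 94^0.2109 = 7 / 2.607 = 2.685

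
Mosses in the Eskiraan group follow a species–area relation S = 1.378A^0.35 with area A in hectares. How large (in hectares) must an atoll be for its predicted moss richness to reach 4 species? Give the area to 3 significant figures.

4 = 1.378 × A^0.35  ⇒  A^0.35 = 4/1.378 = 2.903
ln A = ln(2.903) / 0.35 = 1.0657 / 0.35 = 3.0447
A = e^3.0447 ≈ 21 hectares

21.0 hectares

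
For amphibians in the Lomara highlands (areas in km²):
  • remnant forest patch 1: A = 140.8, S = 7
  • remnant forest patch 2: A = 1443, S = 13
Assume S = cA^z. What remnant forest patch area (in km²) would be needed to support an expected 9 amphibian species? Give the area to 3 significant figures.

362 km²

z = ln(13/7) / ln(1443/140.8) = 0.6190 / 2.3271 = 0.2660
c = 7 / 140.8^0.2660 = 7 / 3.729 = 1.877
A = (9/1.877)^(1/0.2660) ⇒ ln A = ln(4.794)/0.2660 = 5.8921
A = e^5.8921 ≈ 362.2 km²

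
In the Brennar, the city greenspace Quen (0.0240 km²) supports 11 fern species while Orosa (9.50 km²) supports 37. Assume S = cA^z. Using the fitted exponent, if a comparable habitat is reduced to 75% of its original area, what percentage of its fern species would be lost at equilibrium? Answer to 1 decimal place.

z = ln(37/11) / ln(9.5/0.024) = 1.2130 / 5.9810 = 0.2028
S_new/S_old = (A_new/A_old)^z = 0.75^0.2028 = exp(0.2028 × -0.2877) = 0.9433
Fraction lost = 1 − 0.9433 = 0.05668

5.7%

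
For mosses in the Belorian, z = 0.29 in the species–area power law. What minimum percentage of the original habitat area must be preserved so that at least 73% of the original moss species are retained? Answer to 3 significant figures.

Need (A_new/A_old)^0.29 = 0.73, so A_new/A_old = 0.73^(1/0.29) = 0.73^3.448
ln(A_new/A_old) = ln 0.73 / 0.29 = -0.3147 / 0.29 = -1.0852
A_new/A_old = e^-1.0852 ≈ 0.3378

33.8%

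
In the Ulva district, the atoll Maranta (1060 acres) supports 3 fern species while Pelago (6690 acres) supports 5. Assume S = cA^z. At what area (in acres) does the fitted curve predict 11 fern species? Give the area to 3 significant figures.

z = ln(5/3) / ln(6690/1060) = 0.5108 / 1.8423 = 0.2773
c = 3 / 1060^0.2773 = 3 / 6.9 = 0.4348
A = (11/0.4348)^(1/0.2773) ⇒ ln A = ln(25.3)/0.2773 = 11.6520
A = e^11.6520 ≈ 114923 acres

115000 acres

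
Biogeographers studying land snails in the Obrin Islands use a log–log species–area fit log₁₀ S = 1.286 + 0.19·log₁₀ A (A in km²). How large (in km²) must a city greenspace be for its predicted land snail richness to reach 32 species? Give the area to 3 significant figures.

14.2 km²

32 = 19.32 × A^0.19  ⇒  A^0.19 = 32/19.32 = 1.656
ln A = ln(1.656) / 0.19 = 0.5046 / 0.19 = 2.6558
A = e^2.6558 ≈ 14.24 km²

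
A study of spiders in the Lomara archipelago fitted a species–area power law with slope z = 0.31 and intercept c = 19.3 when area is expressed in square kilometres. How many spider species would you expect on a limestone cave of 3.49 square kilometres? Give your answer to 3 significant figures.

S = 19.3 × 3.49^0.31
ln S = ln 19.3 + 0.31 × ln 3.49 = 2.9601 + 0.31 × 1.2499 = 3.3476
S = e^3.3476 ≈ 28.43

28.4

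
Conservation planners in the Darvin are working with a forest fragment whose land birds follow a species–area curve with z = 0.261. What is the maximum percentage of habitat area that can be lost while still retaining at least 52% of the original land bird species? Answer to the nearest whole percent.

92%

Need (A_new/A_old)^0.261 = 0.52, so A_new/A_old = 0.52^(1/0.261) = 0.52^3.831
ln(A_new/A_old) = ln 0.52 / 0.261 = -0.6539 / 0.261 = -2.5055
A_new/A_old = e^-2.5055 ≈ 0.08164
Fraction that can be lost = 1 − 0.08164 = 0.9184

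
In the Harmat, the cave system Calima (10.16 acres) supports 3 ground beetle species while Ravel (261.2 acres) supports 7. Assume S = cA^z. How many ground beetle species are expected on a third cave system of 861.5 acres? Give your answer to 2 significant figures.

9.6

z = ln(7/3) / ln(261.2/10.16) = 0.8473 / 3.2468 = 0.2610
c = 3 / 10.16^0.2610 = 3 / 1.831 = 1.638
S₃ = 1.638 × 861.5^0.2610 = 1.638 × 5.834 ≈ 9.558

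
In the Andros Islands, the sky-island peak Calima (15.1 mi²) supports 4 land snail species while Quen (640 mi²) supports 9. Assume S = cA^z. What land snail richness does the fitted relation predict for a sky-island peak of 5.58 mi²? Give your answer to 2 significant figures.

z = ln(9/4) / ln(640/15.1) = 0.8109 / 3.7468 = 0.2164
c = 4 / 15.1^0.2164 = 4 / 1.8 = 2.223
S₃ = 2.223 × 5.58^0.2164 = 2.223 × 1.451 ≈ 3.225

3.2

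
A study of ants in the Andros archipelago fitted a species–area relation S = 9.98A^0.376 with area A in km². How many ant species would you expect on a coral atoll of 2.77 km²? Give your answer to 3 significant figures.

S = 9.98 × 2.77^0.376
ln S = ln 9.98 + 0.376 × ln 2.77 = 2.3006 + 0.376 × 1.0188 = 2.6837
S = e^2.6837 ≈ 14.64

14.6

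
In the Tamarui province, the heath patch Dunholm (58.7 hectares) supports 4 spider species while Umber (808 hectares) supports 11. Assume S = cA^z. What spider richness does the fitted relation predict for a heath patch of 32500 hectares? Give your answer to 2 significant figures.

46

z = ln(11/4) / ln(808/58.7) = 1.0116 / 2.6221 = 0.3858
c = 4 / 58.7^0.3858 = 4 / 4.812 = 0.8312
S₃ = 0.8312 × 32500^0.3858 = 0.8312 × 55.04 ≈ 45.75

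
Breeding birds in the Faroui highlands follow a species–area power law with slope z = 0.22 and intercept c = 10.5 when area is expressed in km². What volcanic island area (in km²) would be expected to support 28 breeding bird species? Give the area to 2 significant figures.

86 km²

28 = 10.5 × A^0.22  ⇒  A^0.22 = 28/10.5 = 2.667
ln A = ln(2.667) / 0.22 = 0.9808 / 0.22 = 4.4583
A = e^4.4583 ≈ 86.34 km²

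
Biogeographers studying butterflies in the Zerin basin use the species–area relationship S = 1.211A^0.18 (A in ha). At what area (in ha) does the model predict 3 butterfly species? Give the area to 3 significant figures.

3 = 1.211 × A^0.18  ⇒  A^0.18 = 3/1.211 = 2.477
ln A = ln(2.477) / 0.18 = 0.9072 / 0.18 = 5.0398
A = e^5.0398 ≈ 154.4 ha

154 ha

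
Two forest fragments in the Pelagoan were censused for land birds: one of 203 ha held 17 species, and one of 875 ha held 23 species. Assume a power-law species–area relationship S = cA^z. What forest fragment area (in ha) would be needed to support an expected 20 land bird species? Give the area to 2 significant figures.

z = ln(23/17) / ln(875/203) = 0.3023 / 1.4610 = 0.2069
c = 17 / 203^0.2069 = 17 / 3.002 = 5.663
A = (20/5.663)^(1/0.2069) ⇒ ln A = ln(3.532)/0.2069 = 6.0987
A = e^6.0987 ≈ 445.3 ha

450 ha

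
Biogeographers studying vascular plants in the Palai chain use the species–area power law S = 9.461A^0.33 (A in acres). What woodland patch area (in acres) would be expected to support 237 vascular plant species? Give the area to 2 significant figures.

237 = 9.461 × A^0.33  ⇒  A^0.33 = 237/9.461 = 25.05
ln A = ln(25.05) / 0.33 = 3.2209 / 0.33 = 9.7602
A = e^9.7602 ≈ 17331 acres

17000 acres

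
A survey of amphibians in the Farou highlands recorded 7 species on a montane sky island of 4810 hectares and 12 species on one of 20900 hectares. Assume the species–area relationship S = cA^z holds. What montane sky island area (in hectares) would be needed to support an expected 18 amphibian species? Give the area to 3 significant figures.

63100 hectares

z = ln(12/7) / ln(20900/4810) = 0.5390 / 1.4691 = 0.3669
c = 7 / 4810^0.3669 = 7 / 22.44 = 0.312
A = (18/0.312)^(1/0.3669) ⇒ ln A = ln(57.7)/0.3669 = 11.0526
A = e^11.0526 ≈ 63109 hectares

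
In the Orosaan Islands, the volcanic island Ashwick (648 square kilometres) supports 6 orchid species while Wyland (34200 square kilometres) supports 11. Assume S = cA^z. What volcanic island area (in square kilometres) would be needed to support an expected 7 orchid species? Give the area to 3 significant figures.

z = ln(11/6) / ln(34200/648) = 0.6061 / 3.9661 = 0.1528
c = 6 / 648^0.1528 = 6 / 2.69 = 2.231
A = (7/2.231)^(1/0.1528) ⇒ ln A = ln(3.138)/0.1528 = 7.4825
A = e^7.4825 ≈ 1777 square kilometres

1780 square kilometres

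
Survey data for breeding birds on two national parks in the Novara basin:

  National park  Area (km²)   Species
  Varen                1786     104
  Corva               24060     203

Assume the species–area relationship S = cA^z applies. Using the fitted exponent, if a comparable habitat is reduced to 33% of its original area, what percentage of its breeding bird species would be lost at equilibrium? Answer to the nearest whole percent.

25%

z = ln(203/104) / ln(24060/1786) = 0.6688 / 2.6006 = 0.2572
S_new/S_old = (A_new/A_old)^z = 0.33^0.2572 = exp(0.2572 × -1.1087) = 0.7519
Fraction lost = 1 − 0.7519 = 0.2481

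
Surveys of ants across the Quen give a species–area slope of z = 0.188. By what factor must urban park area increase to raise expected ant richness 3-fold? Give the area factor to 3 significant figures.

(A₂/A₁)^0.188 = 3, so A₂/A₁ = 3^(1/0.188) = 3^5.319
ln(A₂/A₁) = ln 3 / 0.188 = 1.0986 / 0.188 = 5.8437
A₂/A₁ = e^5.8437 ≈ 345

345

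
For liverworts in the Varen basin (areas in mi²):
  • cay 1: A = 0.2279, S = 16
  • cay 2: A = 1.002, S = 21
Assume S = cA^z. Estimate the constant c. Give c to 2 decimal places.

z = ln(S₂/S₁) / ln(A₂/A₁) = ln(21/16) / ln(1.002/0.2279) = 0.2719 / 1.4808 = 0.1836
c = S₁ / A₁^z = 16 / 0.2279^0.1836 = 16 / 0.7622 = 20.99

20.99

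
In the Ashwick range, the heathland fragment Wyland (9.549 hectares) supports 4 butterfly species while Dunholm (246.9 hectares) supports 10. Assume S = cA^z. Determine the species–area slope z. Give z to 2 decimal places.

Taking logs: ln S = ln c + z ln A, so z = (ln S₂ − ln S₁)/(ln A₂ − ln A₁).
z = ln(10/4) / ln(246.9/9.549) = ln(2.5) / ln(25.86) = 0.9163 / 3.2525 = 0.2817

0.28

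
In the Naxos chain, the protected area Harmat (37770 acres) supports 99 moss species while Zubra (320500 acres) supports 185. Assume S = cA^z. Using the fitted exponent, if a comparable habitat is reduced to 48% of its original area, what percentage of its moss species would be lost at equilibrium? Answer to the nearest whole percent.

z = ln(185/99) / ln(320500/37770) = 0.6252 / 2.1384 = 0.2924
S_new/S_old = (A_new/A_old)^z = 0.48^0.2924 = exp(0.2924 × -0.7340) = 0.8069
Fraction lost = 1 − 0.8069 = 0.1931

19%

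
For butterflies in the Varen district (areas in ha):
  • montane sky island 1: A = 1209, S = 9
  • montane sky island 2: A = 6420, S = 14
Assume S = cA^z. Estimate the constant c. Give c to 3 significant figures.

z = ln(S₂/S₁) / ln(A₂/A₁) = ln(14/9) / ln(6420/1209) = 0.4418 / 1.6696 = 0.2646
c = S₁ / A₁^z = 9 / 1209^0.2646 = 9 / 6.542 = 1.376

1.38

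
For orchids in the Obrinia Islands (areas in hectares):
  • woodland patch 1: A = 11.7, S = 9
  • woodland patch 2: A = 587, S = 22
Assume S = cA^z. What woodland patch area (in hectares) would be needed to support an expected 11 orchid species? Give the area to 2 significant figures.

28 hectares

z = ln(22/9) / ln(587/11.7) = 0.8938 / 3.9154 = 0.2283
c = 9 / 11.7^0.2283 = 9 / 1.753 = 5.133
A = (11/5.133)^(1/0.2283) ⇒ ln A = ln(2.143)/0.2283 = 3.3386
A = e^3.3386 ≈ 28.18 hectares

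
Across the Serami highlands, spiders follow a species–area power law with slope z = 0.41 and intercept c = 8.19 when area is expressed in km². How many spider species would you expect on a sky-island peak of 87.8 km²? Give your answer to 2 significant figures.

S = 8.19 × 87.8^0.41
ln S = ln 8.19 + 0.41 × ln 87.8 = 2.1029 + 0.41 × 4.4751 = 3.9377
S = e^3.9377 ≈ 51.3

51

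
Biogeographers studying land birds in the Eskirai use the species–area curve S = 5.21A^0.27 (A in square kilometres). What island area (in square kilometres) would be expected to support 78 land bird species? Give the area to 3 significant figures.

78 = 5.21 × A^0.27  ⇒  A^0.27 = 78/5.21 = 14.97
ln A = ln(14.97) / 0.27 = 2.7061 / 0.27 = 10.0227
A = e^10.0227 ≈ 22532 square kilometres

22500 square kilometres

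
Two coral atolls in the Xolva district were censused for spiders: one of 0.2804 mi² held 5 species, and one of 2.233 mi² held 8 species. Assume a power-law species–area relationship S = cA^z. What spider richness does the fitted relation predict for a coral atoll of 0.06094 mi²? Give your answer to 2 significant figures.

z = ln(8/5) / ln(2.233/0.2804) = 0.4700 / 2.0749 = 0.2265
c = 5 / 0.2804^0.2265 = 5 / 0.7497 = 6.669
S₃ = 6.669 × 0.06094^0.2265 = 6.669 × 0.5306 ≈ 3.538

3.5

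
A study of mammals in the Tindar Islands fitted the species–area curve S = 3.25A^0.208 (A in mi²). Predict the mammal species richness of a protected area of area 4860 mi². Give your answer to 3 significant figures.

19.0

S = 3.25 × 4860^0.208
ln S = ln 3.25 + 0.208 × ln 4860 = 1.1787 + 0.208 × 8.4888 = 2.9443
S = e^2.9443 ≈ 19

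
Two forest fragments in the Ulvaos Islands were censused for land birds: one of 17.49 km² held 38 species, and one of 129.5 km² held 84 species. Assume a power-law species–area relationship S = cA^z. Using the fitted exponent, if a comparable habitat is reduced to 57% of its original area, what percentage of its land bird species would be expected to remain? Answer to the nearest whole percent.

80%

z = ln(84/38) / ln(129.5/17.49) = 0.7932 / 2.0021 = 0.3962
S_new/S_old = (A_new/A_old)^z = 0.57^0.3962 = exp(0.3962 × -0.5621) = 0.8003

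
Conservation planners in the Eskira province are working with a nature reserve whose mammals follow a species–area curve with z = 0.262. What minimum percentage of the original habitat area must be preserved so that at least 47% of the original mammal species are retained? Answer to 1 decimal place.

5.6%

Need (A_new/A_old)^0.262 = 0.47, so A_new/A_old = 0.47^(1/0.262) = 0.47^3.817
ln(A_new/A_old) = ln 0.47 / 0.262 = -0.7550 / 0.262 = -2.8818
A_new/A_old = e^-2.8818 ≈ 0.05604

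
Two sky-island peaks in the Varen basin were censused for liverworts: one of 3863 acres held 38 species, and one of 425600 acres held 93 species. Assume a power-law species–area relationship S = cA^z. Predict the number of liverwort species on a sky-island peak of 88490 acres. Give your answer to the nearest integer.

z = ln(93/38) / ln(425600/3863) = 0.8950 / 4.7021 = 0.1903
c = 38 / 3863^0.1903 = 38 / 4.817 = 7.889
S₃ = 7.889 × 88490^0.1903 = 7.889 × 8.742 ≈ 68.97

69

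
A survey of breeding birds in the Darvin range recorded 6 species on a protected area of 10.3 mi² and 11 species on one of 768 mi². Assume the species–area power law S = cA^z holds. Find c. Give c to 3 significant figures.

4.32

z = ln(S₂/S₁) / ln(A₂/A₁) = ln(11/6) / ln(768/10.3) = 0.6061 / 4.3116 = 0.1406
c = S₁ / A₁^z = 6 / 10.3^0.1406 = 6 / 1.388 = 4.323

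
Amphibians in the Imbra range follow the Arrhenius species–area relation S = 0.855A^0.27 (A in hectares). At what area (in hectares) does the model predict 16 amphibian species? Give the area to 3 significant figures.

51500 hectares

16 = 0.855 × A^0.27  ⇒  A^0.27 = 16/0.855 = 18.71
ln A = ln(18.71) / 0.27 = 2.9292 / 0.27 = 10.8490
A = e^10.8490 ≈ 51485 hectares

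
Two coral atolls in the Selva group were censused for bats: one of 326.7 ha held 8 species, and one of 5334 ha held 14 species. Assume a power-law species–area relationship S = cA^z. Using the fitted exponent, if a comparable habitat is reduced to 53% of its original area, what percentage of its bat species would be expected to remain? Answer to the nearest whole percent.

88%

z = ln(14/8) / ln(5334/326.7) = 0.5596 / 2.7928 = 0.2004
S_new/S_old = (A_new/A_old)^z = 0.53^0.2004 = exp(0.2004 × -0.6349) = 0.8805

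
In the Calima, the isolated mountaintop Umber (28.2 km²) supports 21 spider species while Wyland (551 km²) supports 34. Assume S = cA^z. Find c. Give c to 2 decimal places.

12.22

z = ln(S₂/S₁) / ln(A₂/A₁) = ln(34/21) / ln(551/28.2) = 0.4818 / 2.9724 = 0.1621
c = S₁ / A₁^z = 21 / 28.2^0.1621 = 21 / 1.718 = 12.22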